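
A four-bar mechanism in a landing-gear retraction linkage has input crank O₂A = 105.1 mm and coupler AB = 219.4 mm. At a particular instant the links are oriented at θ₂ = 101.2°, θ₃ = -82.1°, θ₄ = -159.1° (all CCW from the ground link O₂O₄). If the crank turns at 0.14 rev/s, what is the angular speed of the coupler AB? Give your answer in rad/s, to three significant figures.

ω₂ = 0.8796 rad/s (from 0.14 rev/s).
Differentiating the loop-closure r₂e^{iθ₂}+r₃e^{iθ₃}=r₁+r₄e^{iθ₄} gives r₂ω₂e^{iθ₂}+r₃ω₃e^{iθ₃}=r₄ω₄e^{iθ₄}.
Eliminating the other unknown: ω₃ = r₂ω₂ sin(θ₄−θ₂) / [r₃ sin(θ₃−θ₄)].
Numerator sine = +0.98570; denominator sine = +0.97437.
Result = 0.1051·0.8796·(+0.98570) / (0.2194·(+0.97437)) = +0.42628 rad/s; magnitude 0.42628 rad/s.

0.426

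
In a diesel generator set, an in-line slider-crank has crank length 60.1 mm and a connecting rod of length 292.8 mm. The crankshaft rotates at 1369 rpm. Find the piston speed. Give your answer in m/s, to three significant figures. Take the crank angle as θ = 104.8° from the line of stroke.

ω = 2π·1369/60 = 143.4 rad/s
For an in-line slider-crank, x = r cosθ + √(L² − r² sin²θ), so v = −rω sinθ·[1 + r cosθ/√(L² − r² sin²θ)].
With r = 0.0601 m, L = 0.2928 m, θ = 104.8°: √(L² − r² sin²θ) = 0.28698 m.
v = −0.0601·143.4·0.96682·[1 + 0.0601·-0.25545/0.28698] = -7.8845 m/s.
|v| = 7.8845 m/s.

7.88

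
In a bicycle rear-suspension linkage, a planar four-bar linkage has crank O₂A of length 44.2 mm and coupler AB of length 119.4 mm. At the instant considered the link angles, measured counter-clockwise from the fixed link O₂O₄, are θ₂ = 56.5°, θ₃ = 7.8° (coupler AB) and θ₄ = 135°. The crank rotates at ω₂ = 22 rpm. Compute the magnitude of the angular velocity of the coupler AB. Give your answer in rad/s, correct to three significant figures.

ω₂ = 2.304 rad/s (from 22 rpm).
Differentiating the loop-closure r₂e^{iθ₂}+r₃e^{iθ₃}=r₁+r₄e^{iθ₄} gives r₂ω₂e^{iθ₂}+r₃ω₃e^{iθ₃}=r₄ω₄e^{iθ₄}.
Eliminating the other unknown: ω₃ = r₂ω₂ sin(θ₄−θ₂) / [r₃ sin(θ₃−θ₄)].
Numerator sine = +0.97992; denominator sine = -0.79653.
Result = 0.0442·2.304·(+0.97992) / (0.1194·(-0.79653)) = -1.0492 rad/s; magnitude 1.0492 rad/s.

1.05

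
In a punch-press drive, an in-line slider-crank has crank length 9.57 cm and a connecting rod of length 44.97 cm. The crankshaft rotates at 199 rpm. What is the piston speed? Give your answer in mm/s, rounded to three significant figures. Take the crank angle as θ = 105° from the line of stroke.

ω = 2π·199/60 = 20.84 rad/s
For an in-line slider-crank, x = r cosθ + √(L² − r² sin²θ), so v = −rω sinθ·[1 + r cosθ/√(L² − r² sin²θ)].
With r = 0.0957 m, L = 0.4497 m, θ = 105°: √(L² − r² sin²θ) = 0.4401 m.
v = −0.0957·20.84·0.96593·[1 + 0.0957·-0.25882/0.4401] = -1.8179 m/s.
|v| = 1.8179 m/s = 1817.9 mm/s.

1820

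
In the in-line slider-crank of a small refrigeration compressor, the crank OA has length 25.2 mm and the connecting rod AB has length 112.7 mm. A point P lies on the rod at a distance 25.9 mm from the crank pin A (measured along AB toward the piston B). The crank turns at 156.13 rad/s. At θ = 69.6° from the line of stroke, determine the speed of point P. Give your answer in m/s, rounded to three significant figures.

3.90

ω = 156.1 rad/s.  Crank-pin speed |V_A| = rω = 3.9345 m/s, perpendicular to OA.
Rod angle: sinφ = −(r/L) sinθ ⇒ φ = -12.098°; ω_rod = −rω cosθ/√(L²−r²sin²θ) = -12.445 rad/s.
V_P = V_A + ω_rod × AP, with AP = 0.0259 m along the rod.
Components: V_Px = −rω sinθ − a·ω_rod·sinφ = -3.7553 m/s;  V_Py = rω cosθ + a·ω_rod·cosφ = +1.0563 m/s.
|V_P| = √(V_Px² + V_Py²) = 3.901 m/s.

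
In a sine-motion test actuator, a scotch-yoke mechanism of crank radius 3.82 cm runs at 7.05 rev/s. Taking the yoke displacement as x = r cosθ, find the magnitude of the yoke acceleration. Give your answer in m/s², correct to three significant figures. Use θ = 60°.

37.5

ω = 44.3 rad/s (from 7.05 rev/s).
x = r cosθ ⇒ ẍ = −rω² cosθ (ω constant).
|a| = rω²|cosθ| = 0.0382·(44.3)²·|cos 60°| = 37.478 m/s².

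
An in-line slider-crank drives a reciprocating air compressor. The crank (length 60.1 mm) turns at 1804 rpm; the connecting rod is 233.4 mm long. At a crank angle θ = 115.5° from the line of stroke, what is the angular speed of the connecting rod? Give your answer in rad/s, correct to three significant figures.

ω = 188.9 rad/s (converted from 1804 rpm).
The rod makes angle φ with the slider axis where L sinφ = r sinθ; differentiating, L cosφ·φ̇ = r ω cosθ.
L cosφ = √(L² − r² sin²θ) = 0.22701 m.
|ω_rod| = r ω |cosθ| / √(L² − r² sin²θ) = 0.0601·188.9·0.43051/0.22701 = 21.532 rad/s.

21.5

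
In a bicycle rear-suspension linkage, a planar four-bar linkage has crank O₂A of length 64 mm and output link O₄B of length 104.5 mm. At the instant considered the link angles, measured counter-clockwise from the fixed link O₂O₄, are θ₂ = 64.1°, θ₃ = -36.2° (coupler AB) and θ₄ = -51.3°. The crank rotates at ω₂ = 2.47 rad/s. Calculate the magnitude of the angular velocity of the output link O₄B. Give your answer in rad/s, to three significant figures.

5.71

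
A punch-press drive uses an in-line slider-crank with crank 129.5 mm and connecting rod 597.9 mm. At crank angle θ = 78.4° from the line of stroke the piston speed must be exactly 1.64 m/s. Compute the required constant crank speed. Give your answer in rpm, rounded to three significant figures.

118

For an in-line slider-crank, |v_piston| = rω|sinθ|·[1 + r cosθ/√(L² − r² sin²θ)].
With r = 0.1295 m, L = 0.5979 m, θ = 78.4°: the bracketed kinematic factor |dx/dθ| = 0.13251 m.
ω = v/|dx/dθ| = 1.64/0.13251 = 12.377 rad/s.
N = 60ω/(2π) = 118.19 rpm.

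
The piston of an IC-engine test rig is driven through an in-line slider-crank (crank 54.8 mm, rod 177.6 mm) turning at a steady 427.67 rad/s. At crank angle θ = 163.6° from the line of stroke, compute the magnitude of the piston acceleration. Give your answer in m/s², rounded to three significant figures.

6980

ω = 427.7 rad/s
x(θ) = r cosθ + √(L² − r² sin²θ); with ω constant, a = ω²·d²x/dθ².
d²x/dθ² = −r cosθ − r²(cos2θ)/√u − r⁴ sin²2θ/(4u^{3/2}),  u = L² − r² sin²θ = 0.0313024 m².
Substituting r = 0.0548 m, L = 0.1776 m, θ = 163.6°: d²x/dθ² = +0.038184 m.
a = ω²·d²x/dθ² = (427.7)²·(+0.038184) = +6983.8 m/s²;  |a| = 6983.8 m/s².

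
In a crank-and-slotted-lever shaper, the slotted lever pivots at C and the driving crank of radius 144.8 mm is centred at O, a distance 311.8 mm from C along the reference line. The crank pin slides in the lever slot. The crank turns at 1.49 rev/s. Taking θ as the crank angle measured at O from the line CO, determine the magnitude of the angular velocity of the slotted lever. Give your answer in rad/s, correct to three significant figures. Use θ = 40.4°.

2.77

ω = 9.362 rad/s (from 1.49 rev/s).
Crank pin A relative to C: A = (d + r cosθ, r sinθ); lever angle φ = atan2(r sinθ, d + r cosθ).
Differentiating tanφ: φ̇ = rω(d cosθ + r)/(d² + r² + 2dr cosθ).
d² + r² + 2dr cosθ = |CA|² = 0.186951 m²;  d cosθ + r = +0.38225 m.
|ω_lever| = |0.1448·9.362·+0.38225| / 0.186951 = 2.7717 rad/s.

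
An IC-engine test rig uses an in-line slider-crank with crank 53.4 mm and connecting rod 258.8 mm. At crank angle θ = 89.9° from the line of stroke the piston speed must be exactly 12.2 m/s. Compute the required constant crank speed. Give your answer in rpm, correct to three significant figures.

For an in-line slider-crank, |v_piston| = rω|sinθ|·[1 + r cosθ/√(L² − r² sin²θ)].
With r = 0.0534 m, L = 0.2588 m, θ = 89.9°: the bracketed kinematic factor |dx/dθ| = 0.05342 m.
ω = v/|dx/dθ| = 12.2/0.05342 = 228.38 rad/s.
N = 60ω/(2π) = 2180.9 rpm.

2180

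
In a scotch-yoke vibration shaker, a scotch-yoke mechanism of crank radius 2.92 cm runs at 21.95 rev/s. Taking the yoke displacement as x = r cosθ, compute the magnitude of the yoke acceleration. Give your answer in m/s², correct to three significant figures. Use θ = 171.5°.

ω = 137.9 rad/s (from 21.95 rev/s).
x = r cosθ ⇒ ẍ = −rω² cosθ (ω constant).
|a| = rω²|cosθ| = 0.0292·(137.9)²·|cos 171.5°| = 549.31 m/s².

549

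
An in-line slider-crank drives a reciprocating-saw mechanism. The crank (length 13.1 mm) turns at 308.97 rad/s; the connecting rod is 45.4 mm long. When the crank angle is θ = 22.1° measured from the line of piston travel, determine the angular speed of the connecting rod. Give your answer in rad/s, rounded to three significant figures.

83.1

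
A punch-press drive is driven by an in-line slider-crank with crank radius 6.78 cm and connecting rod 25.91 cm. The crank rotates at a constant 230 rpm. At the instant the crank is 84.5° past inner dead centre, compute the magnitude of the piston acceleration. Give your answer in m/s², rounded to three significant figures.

ω = 2π·230/60 = 24.09 rad/s
x(θ) = r cosθ + √(L² − r² sin²θ); with ω constant, a = ω²·d²x/dθ².
d²x/dθ² = −r cosθ − r²(cos2θ)/√u − r⁴ sin²2θ/(4u^{3/2}),  u = L² − r² sin²θ = 0.0625782 m².
Substituting r = 0.0678 m, L = 0.2591 m, θ = 84.5°: d²x/dθ² = +0.011528 m.
a = ω²·d²x/dθ² = (24.09)²·(+0.011528) = +6.6873 m/s²;  |a| = 6.6873 m/s².

6.69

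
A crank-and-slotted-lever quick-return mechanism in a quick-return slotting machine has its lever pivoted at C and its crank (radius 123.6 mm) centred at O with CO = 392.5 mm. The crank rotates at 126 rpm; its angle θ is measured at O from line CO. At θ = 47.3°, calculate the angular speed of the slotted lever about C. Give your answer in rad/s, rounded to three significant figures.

2.70

ω = 13.19 rad/s (from 126 rpm).
Crank pin A relative to C: A = (d + r cosθ, r sinθ); lever angle φ = atan2(r sinθ, d + r cosθ).
Differentiating tanφ: φ̇ = rω(d cosθ + r)/(d² + r² + 2dr cosθ).
d² + r² + 2dr cosθ = |CA|² = 0.235132 m²;  d cosθ + r = +0.38978 m.
|ω_lever| = |0.1236·13.19·+0.38978| / 0.235132 = 2.7035 rad/s.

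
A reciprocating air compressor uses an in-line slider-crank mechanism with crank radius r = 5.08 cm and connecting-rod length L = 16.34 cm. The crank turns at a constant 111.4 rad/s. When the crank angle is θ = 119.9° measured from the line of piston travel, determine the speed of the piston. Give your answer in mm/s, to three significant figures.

4120

ω = 111.4 rad/s
For an in-line slider-crank, x = r cosθ + √(L² − r² sin²θ), so v = −rω sinθ·[1 + r cosθ/√(L² − r² sin²θ)].
With r = 0.0508 m, L = 0.1634 m, θ = 119.9°: √(L² − r² sin²θ) = 0.15735 m.
v = −0.0508·111.4·0.86690·[1 + 0.0508·-0.49849/0.15735] = -4.1164 m/s.
|v| = 4.1164 m/s = 4116.4 mm/s.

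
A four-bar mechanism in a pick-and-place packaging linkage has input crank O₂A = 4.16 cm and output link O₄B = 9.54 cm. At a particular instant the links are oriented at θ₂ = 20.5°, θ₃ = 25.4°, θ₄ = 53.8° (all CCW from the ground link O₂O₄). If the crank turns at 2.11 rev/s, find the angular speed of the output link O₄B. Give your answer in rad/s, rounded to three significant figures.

1.04

ω₂ = 13.26 rad/s (from 2.11 rev/s).
Differentiating the loop-closure r₂e^{iθ₂}+r₃e^{iθ₃}=r₁+r₄e^{iθ₄} gives r₂ω₂e^{iθ₂}+r₃ω₃e^{iθ₃}=r₄ω₄e^{iθ₄}.
Eliminating the other unknown: ω₄ = r₂ω₂ sin(θ₂−θ₃) / [r₄ sin(θ₄−θ₃)].
Numerator sine = -0.08542; denominator sine = +0.47562.
Result = 0.0416·13.26·(-0.08542) / (0.0954·(+0.47562)) = -1.0382 rad/s; magnitude 1.0382 rad/s.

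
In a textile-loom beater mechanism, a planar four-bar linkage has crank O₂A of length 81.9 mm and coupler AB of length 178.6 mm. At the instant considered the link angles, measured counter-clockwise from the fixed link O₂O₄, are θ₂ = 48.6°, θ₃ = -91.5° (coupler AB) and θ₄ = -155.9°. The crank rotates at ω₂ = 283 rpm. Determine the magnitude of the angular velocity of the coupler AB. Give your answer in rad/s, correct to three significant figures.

6.25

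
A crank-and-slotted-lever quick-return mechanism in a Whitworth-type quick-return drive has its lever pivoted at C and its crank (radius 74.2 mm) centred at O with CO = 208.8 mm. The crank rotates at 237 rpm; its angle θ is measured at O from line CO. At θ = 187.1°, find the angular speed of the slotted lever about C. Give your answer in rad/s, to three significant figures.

13.3

ω = 24.82 rad/s (from 237 rpm).
Crank pin A relative to C: A = (d + r cosθ, r sinθ); lever angle φ = atan2(r sinθ, d + r cosθ).
Differentiating tanφ: φ̇ = rω(d cosθ + r)/(d² + r² + 2dr cosθ).
d² + r² + 2dr cosθ = |CA|² = 0.0183548 m²;  d cosθ + r = -0.133 m.
|ω_lever| = |0.0742·24.82·-0.133| / 0.0183548 = 13.344 rad/s.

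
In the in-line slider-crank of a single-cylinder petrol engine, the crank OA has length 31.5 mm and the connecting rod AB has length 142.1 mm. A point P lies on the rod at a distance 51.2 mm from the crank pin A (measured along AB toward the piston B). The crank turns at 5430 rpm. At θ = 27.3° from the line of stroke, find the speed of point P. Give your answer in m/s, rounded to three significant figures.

ω = 568.6 rad/s.  Crank-pin speed |V_A| = rω = 17.912 m/s, perpendicular to OA.
Rod angle: sinφ = −(r/L) sinθ ⇒ φ = -5.835°; ω_rod = −rω cosθ/√(L²−r²sin²θ) = -112.59 rad/s.
V_P = V_A + ω_rod × AP, with AP = 0.0512 m along the rod.
Components: V_Px = −rω sinθ − a·ω_rod·sinφ = -8.8014 m/s;  V_Py = rω cosθ + a·ω_rod·cosφ = +10.182 m/s.
|V_P| = √(V_Px² + V_Py²) = 13.459 m/s.

13.5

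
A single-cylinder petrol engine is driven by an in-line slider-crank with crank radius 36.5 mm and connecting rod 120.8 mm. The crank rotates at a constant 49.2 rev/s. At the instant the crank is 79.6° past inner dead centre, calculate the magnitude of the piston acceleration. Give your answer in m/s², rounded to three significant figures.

ω = 2π·49.2 = 309.1 rad/s
x(θ) = r cosθ + √(L² − r² sin²θ); with ω constant, a = ω²·d²x/dθ².
d²x/dθ² = −r cosθ − r²(cos2θ)/√u − r⁴ sin²2θ/(4u^{3/2}),  u = L² − r² sin²θ = 0.0133038 m².
Substituting r = 0.0365 m, L = 0.1208 m, θ = 79.6°: d²x/dθ² = +0.0041722 m.
a = ω²·d²x/dθ² = (309.1)²·(+0.0041722) = +398.71 m/s²;  |a| = 398.71 m/s².

399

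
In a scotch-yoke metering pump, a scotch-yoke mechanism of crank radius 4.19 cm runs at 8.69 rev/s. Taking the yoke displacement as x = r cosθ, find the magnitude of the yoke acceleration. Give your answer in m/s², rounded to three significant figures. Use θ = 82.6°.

16.1

ω = 54.6 rad/s (from 8.69 rev/s).
x = r cosθ ⇒ ẍ = −rω² cosθ (ω constant).
|a| = rω²|cosθ| = 0.0419·(54.6)²·|cos 82.6°| = 16.088 m/s².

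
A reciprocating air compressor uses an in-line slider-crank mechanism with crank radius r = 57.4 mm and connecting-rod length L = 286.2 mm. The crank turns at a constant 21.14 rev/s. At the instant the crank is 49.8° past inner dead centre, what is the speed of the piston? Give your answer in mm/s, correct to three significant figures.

ω = 2π·21.1 = 132.8 rad/s
For an in-line slider-crank, x = r cosθ + √(L² − r² sin²θ), so v = −rω sinθ·[1 + r cosθ/√(L² − r² sin²θ)].
With r = 0.0574 m, L = 0.2862 m, θ = 49.8°: √(L² − r² sin²θ) = 0.28282 m.
v = −0.0574·132.8·0.76380·[1 + 0.0574·0.64546/0.28282] = -6.5862 m/s.
|v| = 6.5862 m/s = 6586.2 mm/s.

6590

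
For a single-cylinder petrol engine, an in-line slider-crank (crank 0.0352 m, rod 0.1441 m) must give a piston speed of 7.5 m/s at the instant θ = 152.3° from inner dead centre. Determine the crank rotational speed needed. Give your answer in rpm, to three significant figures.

For an in-line slider-crank, |v_piston| = rω|sinθ|·[1 + r cosθ/√(L² − r² sin²θ)].
With r = 0.0352 m, L = 0.1441 m, θ = 152.3°: the bracketed kinematic factor |dx/dθ| = 0.012801 m.
ω = v/|dx/dθ| = 7.5/0.012801 = 585.91 rad/s.
N = 60ω/(2π) = 5595.1 rpm.

5600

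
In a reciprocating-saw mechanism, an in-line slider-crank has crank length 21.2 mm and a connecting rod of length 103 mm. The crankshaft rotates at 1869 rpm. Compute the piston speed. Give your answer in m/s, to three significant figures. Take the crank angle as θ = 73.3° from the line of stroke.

ω = 2π·1869/60 = 195.7 rad/s
For an in-line slider-crank, x = r cosθ + √(L² − r² sin²θ), so v = −rω sinθ·[1 + r cosθ/√(L² − r² sin²θ)].
With r = 0.0212 m, L = 0.103 m, θ = 73.3°: √(L² − r² sin²θ) = 0.10098 m.
v = −0.0212·195.7·0.95782·[1 + 0.0212·0.28736/0.10098] = -4.2141 m/s.
|v| = 4.2141 m/s.

4.21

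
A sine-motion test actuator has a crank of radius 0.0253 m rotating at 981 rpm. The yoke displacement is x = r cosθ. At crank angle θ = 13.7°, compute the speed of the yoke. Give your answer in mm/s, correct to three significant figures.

ω = 102.7 rad/s (from 981 rpm).
x = r cosθ ⇒ ẋ = −rω sinθ.
|v| = rω|sinθ| = 0.0253·102.7·|sin 13.7°| = 0.61556 m/s = 615.56 mm/s.

616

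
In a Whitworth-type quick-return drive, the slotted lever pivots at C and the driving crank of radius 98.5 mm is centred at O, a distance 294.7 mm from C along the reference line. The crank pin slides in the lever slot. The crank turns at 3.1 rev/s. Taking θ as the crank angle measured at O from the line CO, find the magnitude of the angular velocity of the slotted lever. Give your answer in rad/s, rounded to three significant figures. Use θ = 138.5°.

ω = 19.48 rad/s (from 3.1 rev/s).
Crank pin A relative to C: A = (d + r cosθ, r sinθ); lever angle φ = atan2(r sinθ, d + r cosθ).
Differentiating tanφ: φ̇ = rω(d cosθ + r)/(d² + r² + 2dr cosθ).
d² + r² + 2dr cosθ = |CA|² = 0.053069 m²;  d cosθ + r = -0.12222 m.
|ω_lever| = |0.0985·19.48·-0.12222| / 0.053069 = 4.4184 rad/s.

4.42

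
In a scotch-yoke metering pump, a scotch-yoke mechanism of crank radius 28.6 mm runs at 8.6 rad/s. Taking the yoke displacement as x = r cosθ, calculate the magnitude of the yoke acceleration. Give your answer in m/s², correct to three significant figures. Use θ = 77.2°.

0.469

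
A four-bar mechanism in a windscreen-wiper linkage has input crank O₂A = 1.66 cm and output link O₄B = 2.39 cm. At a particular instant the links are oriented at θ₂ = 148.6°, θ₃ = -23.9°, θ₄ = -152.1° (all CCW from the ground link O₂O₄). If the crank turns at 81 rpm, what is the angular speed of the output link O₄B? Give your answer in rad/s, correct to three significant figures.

0.979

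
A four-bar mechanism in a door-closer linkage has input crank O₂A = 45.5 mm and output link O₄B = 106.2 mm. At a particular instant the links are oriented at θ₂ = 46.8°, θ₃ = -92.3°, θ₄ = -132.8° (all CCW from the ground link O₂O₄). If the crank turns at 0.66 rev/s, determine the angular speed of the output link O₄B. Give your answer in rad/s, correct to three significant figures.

ω₂ = 4.147 rad/s (from 0.66 rev/s).
Differentiating the loop-closure r₂e^{iθ₂}+r₃e^{iθ₃}=r₁+r₄e^{iθ₄} gives r₂ω₂e^{iθ₂}+r₃ω₃e^{iθ₃}=r₄ω₄e^{iθ₄}.
Eliminating the other unknown: ω₄ = r₂ω₂ sin(θ₂−θ₃) / [r₄ sin(θ₄−θ₃)].
Numerator sine = +0.65474; denominator sine = -0.64945.
Result = 0.0455·4.147·(+0.65474) / (0.1062·(-0.64945)) = -1.7912 rad/s; magnitude 1.7912 rad/s.

1.79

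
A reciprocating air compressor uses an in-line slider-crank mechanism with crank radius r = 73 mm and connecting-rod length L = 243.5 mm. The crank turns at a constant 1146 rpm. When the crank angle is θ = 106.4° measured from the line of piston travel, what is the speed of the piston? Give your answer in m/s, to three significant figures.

7.66

ω = 2π·1146/60 = 120 rad/s
For an in-line slider-crank, x = r cosθ + √(L² − r² sin²θ), so v = −rω sinθ·[1 + r cosθ/√(L² − r² sin²θ)].
With r = 0.073 m, L = 0.2435 m, θ = 106.4°: √(L² − r² sin²θ) = 0.23321 m.
v = −0.073·120·0.95931·[1 + 0.073·-0.28234/0.23321] = -7.6615 m/s.
|v| = 7.6615 m/s.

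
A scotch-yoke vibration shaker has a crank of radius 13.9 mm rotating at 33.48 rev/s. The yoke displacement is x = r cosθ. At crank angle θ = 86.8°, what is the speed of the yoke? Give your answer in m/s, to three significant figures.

ω = 210.4 rad/s (from 33.48 rev/s).
x = r cosθ ⇒ ẋ = −rω sinθ.
|v| = rω|sinθ| = 0.0139·210.4·|sin 86.8°| = 2.9195 m/s.

2.92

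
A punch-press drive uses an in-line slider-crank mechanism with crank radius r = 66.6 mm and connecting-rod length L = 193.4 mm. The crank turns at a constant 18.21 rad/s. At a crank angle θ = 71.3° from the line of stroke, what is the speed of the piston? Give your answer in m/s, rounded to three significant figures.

1.28

ω = 18.21 rad/s
For an in-line slider-crank, x = r cosθ + √(L² − r² sin²θ), so v = −rω sinθ·[1 + r cosθ/√(L² − r² sin²θ)].
With r = 0.0666 m, L = 0.1934 m, θ = 71.3°: √(L² − r² sin²θ) = 0.18282 m.
v = −0.0666·18.21·0.94721·[1 + 0.0666·0.32061/0.18282] = -1.2829 m/s.
|v| = 1.2829 m/s.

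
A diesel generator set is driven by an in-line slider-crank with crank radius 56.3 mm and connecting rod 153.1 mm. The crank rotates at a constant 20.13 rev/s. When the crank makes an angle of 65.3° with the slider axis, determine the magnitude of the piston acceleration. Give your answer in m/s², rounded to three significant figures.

155

ω = 2π·20.1 = 126.5 rad/s
x(θ) = r cosθ + √(L² − r² sin²θ); with ω constant, a = ω²·d²x/dθ².
d²x/dθ² = −r cosθ − r²(cos2θ)/√u − r⁴ sin²2θ/(4u^{3/2}),  u = L² − r² sin²θ = 0.0208234 m².
Substituting r = 0.0563 m, L = 0.1531 m, θ = 65.3°: d²x/dθ² = -0.0097132 m.
a = ω²·d²x/dθ² = (126.5)²·(-0.0097132) = -155.39 m/s²;  |a| = 155.39 m/s².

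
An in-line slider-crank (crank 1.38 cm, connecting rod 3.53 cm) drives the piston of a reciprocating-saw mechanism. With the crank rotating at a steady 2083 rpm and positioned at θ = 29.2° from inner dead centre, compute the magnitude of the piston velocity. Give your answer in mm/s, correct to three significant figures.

1980

ω = 2π·2083/60 = 218.1 rad/s
For an in-line slider-crank, x = r cosθ + √(L² − r² sin²θ), so v = −rω sinθ·[1 + r cosθ/√(L² − r² sin²θ)].
With r = 0.0138 m, L = 0.0353 m, θ = 29.2°: √(L² − r² sin²θ) = 0.034652 m.
v = −0.0138·218.1·0.48786·[1 + 0.0138·0.87292/0.034652] = -1.9791 m/s.
|v| = 1.9791 m/s = 1979.1 mm/s.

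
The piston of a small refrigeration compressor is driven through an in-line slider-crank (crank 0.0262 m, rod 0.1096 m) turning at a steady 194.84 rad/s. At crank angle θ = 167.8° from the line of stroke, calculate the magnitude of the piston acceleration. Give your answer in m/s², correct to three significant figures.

755

ω = 194.8 rad/s
x(θ) = r cosθ + √(L² − r² sin²θ); with ω constant, a = ω²·d²x/dθ².
d²x/dθ² = −r cosθ − r²(cos2θ)/√u − r⁴ sin²2θ/(4u^{3/2}),  u = L² − r² sin²θ = 0.0119815 m².
Substituting r = 0.0262 m, L = 0.1096 m, θ = 167.8°: d²x/dθ² = +0.019882 m.
a = ω²·d²x/dθ² = (194.8)²·(+0.019882) = +754.77 m/s²;  |a| = 754.77 m/s².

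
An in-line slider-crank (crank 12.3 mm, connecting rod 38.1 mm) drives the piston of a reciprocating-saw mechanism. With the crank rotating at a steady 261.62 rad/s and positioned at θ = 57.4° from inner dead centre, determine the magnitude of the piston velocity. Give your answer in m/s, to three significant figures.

ω = 261.6 rad/s
For an in-line slider-crank, x = r cosθ + √(L² − r² sin²θ), so v = −rω sinθ·[1 + r cosθ/√(L² − r² sin²θ)].
With r = 0.0123 m, L = 0.0381 m, θ = 57.4°: √(L² − r² sin²θ) = 0.036664 m.
v = −0.0123·261.6·0.84245·[1 + 0.0123·0.53877/0.036664] = -3.2009 m/s.
|v| = 3.2009 m/s.

3.20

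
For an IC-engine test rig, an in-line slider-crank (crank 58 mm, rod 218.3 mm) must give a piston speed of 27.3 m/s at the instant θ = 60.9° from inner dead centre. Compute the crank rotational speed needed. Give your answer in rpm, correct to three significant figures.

4540

For an in-line slider-crank, |v_piston| = rω|sinθ|·[1 + r cosθ/√(L² − r² sin²θ)].
With r = 0.058 m, L = 0.2183 m, θ = 60.9°: the bracketed kinematic factor |dx/dθ| = 0.057411 m.
ω = v/|dx/dθ| = 27.3/0.057411 = 475.52 rad/s.
N = 60ω/(2π) = 4540.9 rpm.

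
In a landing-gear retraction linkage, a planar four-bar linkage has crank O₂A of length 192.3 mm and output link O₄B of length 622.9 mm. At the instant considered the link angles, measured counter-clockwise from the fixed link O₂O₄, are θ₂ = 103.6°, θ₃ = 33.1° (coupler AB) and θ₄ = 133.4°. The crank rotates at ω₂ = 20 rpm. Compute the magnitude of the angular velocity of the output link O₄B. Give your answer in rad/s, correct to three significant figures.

ω₂ = 2.094 rad/s (from 20 rpm).
Differentiating the loop-closure r₂e^{iθ₂}+r₃e^{iθ₃}=r₁+r₄e^{iθ₄} gives r₂ω₂e^{iθ₂}+r₃ω₃e^{iθ₃}=r₄ω₄e^{iθ₄}.
Eliminating the other unknown: ω₄ = r₂ω₂ sin(θ₂−θ₃) / [r₄ sin(θ₄−θ₃)].
Numerator sine = +0.94264; denominator sine = +0.98389.
Result = 0.1923·2.094·(+0.94264) / (0.6229·(+0.98389)) = +0.61947 rad/s; magnitude 0.61947 rad/s.

0.619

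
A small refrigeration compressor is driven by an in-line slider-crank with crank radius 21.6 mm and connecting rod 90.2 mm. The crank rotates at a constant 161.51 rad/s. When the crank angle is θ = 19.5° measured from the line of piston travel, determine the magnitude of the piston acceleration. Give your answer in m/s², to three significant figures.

637

ω = 161.5 rad/s
x(θ) = r cosθ + √(L² − r² sin²θ); with ω constant, a = ω²·d²x/dθ².
d²x/dθ² = −r cosθ − r²(cos2θ)/√u − r⁴ sin²2θ/(4u^{3/2}),  u = L² − r² sin²θ = 0.00808405 m².
Substituting r = 0.0216 m, L = 0.0902 m, θ = 19.5°: d²x/dθ² = -0.024423 m.
a = ω²·d²x/dθ² = (161.5)²·(-0.024423) = -637.1 m/s²;  |a| = 637.1 m/s².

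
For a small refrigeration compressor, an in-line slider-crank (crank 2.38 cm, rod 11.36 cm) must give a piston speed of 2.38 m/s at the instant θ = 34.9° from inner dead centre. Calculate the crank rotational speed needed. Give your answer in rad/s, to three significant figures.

149

For an in-line slider-crank, |v_piston| = rω|sinθ|·[1 + r cosθ/√(L² − r² sin²θ)].
With r = 0.0238 m, L = 0.1136 m, θ = 34.9°: the bracketed kinematic factor |dx/dθ| = 0.015974 m.
ω = v/|dx/dθ| = 2.38/0.015974 = 148.99 rad/s.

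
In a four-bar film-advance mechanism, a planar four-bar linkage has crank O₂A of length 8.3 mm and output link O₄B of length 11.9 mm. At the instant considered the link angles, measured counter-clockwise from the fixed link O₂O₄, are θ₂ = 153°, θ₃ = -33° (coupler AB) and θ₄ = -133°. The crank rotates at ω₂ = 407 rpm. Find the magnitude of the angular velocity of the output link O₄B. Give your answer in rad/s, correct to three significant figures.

3.16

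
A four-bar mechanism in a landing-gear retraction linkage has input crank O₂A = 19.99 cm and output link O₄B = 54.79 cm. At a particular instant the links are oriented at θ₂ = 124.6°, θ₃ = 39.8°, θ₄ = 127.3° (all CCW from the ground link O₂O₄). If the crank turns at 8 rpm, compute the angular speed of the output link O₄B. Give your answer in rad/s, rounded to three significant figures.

0.305

ω₂ = 0.8378 rad/s (from 8 rpm).
Differentiating the loop-closure r₂e^{iθ₂}+r₃e^{iθ₃}=r₁+r₄e^{iθ₄} gives r₂ω₂e^{iθ₂}+r₃ω₃e^{iθ₃}=r₄ω₄e^{iθ₄}.
Eliminating the other unknown: ω₄ = r₂ω₂ sin(θ₂−θ₃) / [r₄ sin(θ₄−θ₃)].
Numerator sine = +0.99588; denominator sine = +0.99905.
Result = 0.1999·0.8378·(+0.99588) / (0.5479·(+0.99905)) = +0.30469 rad/s; magnitude 0.30469 rad/s.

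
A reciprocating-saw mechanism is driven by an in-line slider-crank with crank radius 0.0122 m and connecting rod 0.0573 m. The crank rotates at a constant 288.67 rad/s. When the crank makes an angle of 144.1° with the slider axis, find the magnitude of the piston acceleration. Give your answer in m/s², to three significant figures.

753

ω = 288.7 rad/s
x(θ) = r cosθ + √(L² − r² sin²θ); with ω constant, a = ω²·d²x/dθ².
d²x/dθ² = −r cosθ − r²(cos2θ)/√u − r⁴ sin²2θ/(4u^{3/2}),  u = L² − r² sin²θ = 0.00323211 m².
Substituting r = 0.0122 m, L = 0.0573 m, θ = 144.1°: d²x/dθ² = +0.0090376 m.
a = ω²·d²x/dθ² = (288.7)²·(+0.0090376) = +753.11 m/s²;  |a| = 753.11 m/s².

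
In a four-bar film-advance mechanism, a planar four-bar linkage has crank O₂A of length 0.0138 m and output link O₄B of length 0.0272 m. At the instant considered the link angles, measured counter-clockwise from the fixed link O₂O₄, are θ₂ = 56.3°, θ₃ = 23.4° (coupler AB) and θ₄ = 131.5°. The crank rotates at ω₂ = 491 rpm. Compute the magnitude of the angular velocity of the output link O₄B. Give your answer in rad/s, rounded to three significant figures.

ω₂ = 51.42 rad/s (from 491 rpm).
Differentiating the loop-closure r₂e^{iθ₂}+r₃e^{iθ₃}=r₁+r₄e^{iθ₄} gives r₂ω₂e^{iθ₂}+r₃ω₃e^{iθ₃}=r₄ω₄e^{iθ₄}.
Eliminating the other unknown: ω₄ = r₂ω₂ sin(θ₂−θ₃) / [r₄ sin(θ₄−θ₃)].
Numerator sine = +0.54317; denominator sine = +0.95052.
Result = 0.0138·51.42·(+0.54317) / (0.0272·(+0.95052)) = +14.907 rad/s; magnitude 14.907 rad/s.

14.9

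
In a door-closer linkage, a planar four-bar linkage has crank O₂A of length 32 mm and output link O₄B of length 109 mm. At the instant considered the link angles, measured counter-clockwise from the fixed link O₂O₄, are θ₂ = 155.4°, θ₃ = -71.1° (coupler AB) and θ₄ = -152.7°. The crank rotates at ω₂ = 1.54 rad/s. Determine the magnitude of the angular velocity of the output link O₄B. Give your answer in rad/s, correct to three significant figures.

0.332

ω₂ = 1.54 rad/s
Differentiating the loop-closure r₂e^{iθ₂}+r₃e^{iθ₃}=r₁+r₄e^{iθ₄} gives r₂ω₂e^{iθ₂}+r₃ω₃e^{iθ₃}=r₄ω₄e^{iθ₄}.
Eliminating the other unknown: ω₄ = r₂ω₂ sin(θ₂−θ₃) / [r₄ sin(θ₄−θ₃)].
Numerator sine = -0.72537; denominator sine = -0.98927.
Result = 0.032·1.54·(-0.72537) / (0.109·(-0.98927)) = +0.33151 rad/s; magnitude 0.33151 rad/s.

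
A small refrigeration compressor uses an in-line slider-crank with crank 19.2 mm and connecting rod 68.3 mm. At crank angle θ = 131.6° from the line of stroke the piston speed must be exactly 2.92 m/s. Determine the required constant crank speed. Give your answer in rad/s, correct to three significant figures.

251

For an in-line slider-crank, |v_piston| = rω|sinθ|·[1 + r cosθ/√(L² − r² sin²θ)].
With r = 0.0192 m, L = 0.0683 m, θ = 131.6°: the bracketed kinematic factor |dx/dθ| = 0.011617 m.
ω = v/|dx/dθ| = 2.92/0.011617 = 251.36 rad/s.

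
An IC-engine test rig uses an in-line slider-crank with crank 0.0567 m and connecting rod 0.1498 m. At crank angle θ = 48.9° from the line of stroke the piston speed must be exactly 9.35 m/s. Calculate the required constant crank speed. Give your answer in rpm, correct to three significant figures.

1660

For an in-line slider-crank, |v_piston| = rω|sinθ|·[1 + r cosθ/√(L² − r² sin²θ)].
With r = 0.0567 m, L = 0.1498 m, θ = 48.9°: the bracketed kinematic factor |dx/dθ| = 0.053819 m.
ω = v/|dx/dθ| = 9.35/0.053819 = 173.73 rad/s.
N = 60ω/(2π) = 1659 rpm.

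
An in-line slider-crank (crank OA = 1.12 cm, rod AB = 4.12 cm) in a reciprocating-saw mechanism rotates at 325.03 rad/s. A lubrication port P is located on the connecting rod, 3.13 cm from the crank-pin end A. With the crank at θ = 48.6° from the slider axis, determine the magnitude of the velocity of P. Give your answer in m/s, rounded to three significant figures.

ω = 325 rad/s.  Crank-pin speed |V_A| = rω = 3.6403 m/s, perpendicular to OA.
Rod angle: sinφ = −(r/L) sinθ ⇒ φ = -11.766°; ω_rod = −rω cosθ/√(L²−r²sin²θ) = -59.686 rad/s.
V_P = V_A + ω_rod × AP, with AP = 0.0313 m along the rod.
Components: V_Px = −rω sinθ − a·ω_rod·sinφ = -3.1116 m/s;  V_Py = rω cosθ + a·ω_rod·cosφ = +0.57848 m/s.
|V_P| = √(V_Px² + V_Py²) = 3.1649 m/s.

3.16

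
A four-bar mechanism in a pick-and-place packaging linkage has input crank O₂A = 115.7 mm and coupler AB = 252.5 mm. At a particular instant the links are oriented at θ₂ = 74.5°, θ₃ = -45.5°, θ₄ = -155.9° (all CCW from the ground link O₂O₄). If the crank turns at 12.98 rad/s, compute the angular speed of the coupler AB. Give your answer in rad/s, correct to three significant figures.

4.89

ω₂ = 12.98 rad/s
Differentiating the loop-closure r₂e^{iθ₂}+r₃e^{iθ₃}=r₁+r₄e^{iθ₄} gives r₂ω₂e^{iθ₂}+r₃ω₃e^{iθ₃}=r₄ω₄e^{iθ₄}.
Eliminating the other unknown: ω₃ = r₂ω₂ sin(θ₄−θ₂) / [r₃ sin(θ₃−θ₄)].
Numerator sine = +0.77051; denominator sine = +0.93728.
Result = 0.1157·12.98·(+0.77051) / (0.2525·(+0.93728)) = +4.8894 rad/s; magnitude 4.8894 rad/s.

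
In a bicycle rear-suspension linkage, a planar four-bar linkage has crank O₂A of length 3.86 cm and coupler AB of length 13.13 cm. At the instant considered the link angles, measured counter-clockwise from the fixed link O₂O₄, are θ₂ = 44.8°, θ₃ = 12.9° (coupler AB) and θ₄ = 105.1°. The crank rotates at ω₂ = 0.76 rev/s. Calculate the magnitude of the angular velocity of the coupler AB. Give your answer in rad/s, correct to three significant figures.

ω₂ = 4.775 rad/s (from 0.76 rev/s).
Differentiating the loop-closure r₂e^{iθ₂}+r₃e^{iθ₃}=r₁+r₄e^{iθ₄} gives r₂ω₂e^{iθ₂}+r₃ω₃e^{iθ₃}=r₄ω₄e^{iθ₄}.
Eliminating the other unknown: ω₃ = r₂ω₂ sin(θ₄−θ₂) / [r₃ sin(θ₃−θ₄)].
Numerator sine = +0.86863; denominator sine = -0.99926.
Result = 0.0386·4.775·(+0.86863) / (0.1313·(-0.99926)) = -1.2203 rad/s; magnitude 1.2203 rad/s.

1.22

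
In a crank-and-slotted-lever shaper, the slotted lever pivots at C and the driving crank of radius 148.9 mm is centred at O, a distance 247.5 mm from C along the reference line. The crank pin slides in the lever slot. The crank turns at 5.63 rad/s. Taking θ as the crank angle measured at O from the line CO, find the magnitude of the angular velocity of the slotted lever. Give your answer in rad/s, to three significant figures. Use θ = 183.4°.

ω = 5.63 rad/s
Crank pin A relative to C: A = (d + r cosθ, r sinθ); lever angle φ = atan2(r sinθ, d + r cosθ).
Differentiating tanφ: φ̇ = rω(d cosθ + r)/(d² + r² + 2dr cosθ).
d² + r² + 2dr cosθ = |CA|² = 0.00985169 m²;  d cosθ + r = -0.098164 m.
|ω_lever| = |0.1489·5.63·-0.098164| / 0.00985169 = 8.3531 rad/s.

8.35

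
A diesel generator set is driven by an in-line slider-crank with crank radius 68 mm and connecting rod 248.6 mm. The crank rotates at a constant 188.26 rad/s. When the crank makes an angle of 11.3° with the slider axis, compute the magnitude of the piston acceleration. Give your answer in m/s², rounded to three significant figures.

2970

ω = 188.3 rad/s
x(θ) = r cosθ + √(L² − r² sin²θ); with ω constant, a = ω²·d²x/dθ².
d²x/dθ² = −r cosθ − r²(cos2θ)/√u − r⁴ sin²2θ/(4u^{3/2}),  u = L² − r² sin²θ = 0.0616244 m².
Substituting r = 0.068 m, L = 0.2486 m, θ = 11.3°: d²x/dθ² = -0.08393 m.
a = ω²·d²x/dθ² = (188.3)²·(-0.08393) = -2974.6 m/s²;  |a| = 2974.6 m/s².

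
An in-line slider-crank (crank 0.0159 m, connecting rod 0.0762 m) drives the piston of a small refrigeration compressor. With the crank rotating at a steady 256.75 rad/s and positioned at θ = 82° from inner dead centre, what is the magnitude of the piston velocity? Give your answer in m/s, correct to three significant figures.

4.16

ω = 256.8 rad/s
For an in-line slider-crank, x = r cosθ + √(L² − r² sin²θ), so v = −rω sinθ·[1 + r cosθ/√(L² − r² sin²θ)].
With r = 0.0159 m, L = 0.0762 m, θ = 82°: √(L² − r² sin²θ) = 0.074556 m.
v = −0.0159·256.8·0.99027·[1 + 0.0159·0.13917/0.074556] = -4.1626 m/s.
|v| = 4.1626 m/s.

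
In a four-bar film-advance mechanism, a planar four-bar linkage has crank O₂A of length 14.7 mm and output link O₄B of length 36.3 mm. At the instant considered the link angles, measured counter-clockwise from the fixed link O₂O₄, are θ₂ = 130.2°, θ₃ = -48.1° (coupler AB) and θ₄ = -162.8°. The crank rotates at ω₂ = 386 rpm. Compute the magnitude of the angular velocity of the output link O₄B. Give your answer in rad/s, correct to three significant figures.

0.535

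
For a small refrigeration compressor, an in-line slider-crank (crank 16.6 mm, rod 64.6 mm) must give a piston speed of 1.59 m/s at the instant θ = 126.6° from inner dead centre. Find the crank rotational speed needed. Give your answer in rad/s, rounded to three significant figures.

141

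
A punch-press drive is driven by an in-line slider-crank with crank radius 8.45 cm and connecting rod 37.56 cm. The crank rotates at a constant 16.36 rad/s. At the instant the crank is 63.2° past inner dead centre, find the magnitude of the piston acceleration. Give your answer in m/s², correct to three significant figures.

ω = 16.36 rad/s
x(θ) = r cosθ + √(L² − r² sin²θ); with ω constant, a = ω²·d²x/dθ².
d²x/dθ² = −r cosθ − r²(cos2θ)/√u − r⁴ sin²2θ/(4u^{3/2}),  u = L² − r² sin²θ = 0.135387 m².
Substituting r = 0.0845 m, L = 0.3756 m, θ = 63.2°: d²x/dθ² = -0.026749 m.
a = ω²·d²x/dθ² = (16.36)²·(-0.026749) = -7.1594 m/s²;  |a| = 7.1594 m/s².

7.16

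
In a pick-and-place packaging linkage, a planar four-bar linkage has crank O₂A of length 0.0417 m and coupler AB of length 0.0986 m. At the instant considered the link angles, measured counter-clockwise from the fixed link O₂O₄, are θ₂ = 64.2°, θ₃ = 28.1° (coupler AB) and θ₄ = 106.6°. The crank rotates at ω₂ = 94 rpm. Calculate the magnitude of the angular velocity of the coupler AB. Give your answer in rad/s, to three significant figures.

ω₂ = 9.844 rad/s (from 94 rpm).
Differentiating the loop-closure r₂e^{iθ₂}+r₃e^{iθ₃}=r₁+r₄e^{iθ₄} gives r₂ω₂e^{iθ₂}+r₃ω₃e^{iθ₃}=r₄ω₄e^{iθ₄}.
Eliminating the other unknown: ω₃ = r₂ω₂ sin(θ₄−θ₂) / [r₃ sin(θ₃−θ₄)].
Numerator sine = +0.67430; denominator sine = -0.97992.
Result = 0.0417·9.844·(+0.67430) / (0.0986·(-0.97992)) = -2.8647 rad/s; magnitude 2.8647 rad/s.

2.86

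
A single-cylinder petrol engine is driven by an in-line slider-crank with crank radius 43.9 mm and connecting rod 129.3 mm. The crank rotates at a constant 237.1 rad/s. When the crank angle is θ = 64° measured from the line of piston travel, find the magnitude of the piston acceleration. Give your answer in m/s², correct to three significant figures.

ω = 237.1 rad/s
x(θ) = r cosθ + √(L² − r² sin²θ); with ω constant, a = ω²·d²x/dθ².
d²x/dθ² = −r cosθ − r²(cos2θ)/√u − r⁴ sin²2θ/(4u^{3/2}),  u = L² − r² sin²θ = 0.0151616 m².
Substituting r = 0.0439 m, L = 0.1293 m, θ = 64°: d²x/dθ² = -0.0099173 m.
a = ω²·d²x/dθ² = (237.1)²·(-0.0099173) = -557.52 m/s²;  |a| = 557.52 m/s².

558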